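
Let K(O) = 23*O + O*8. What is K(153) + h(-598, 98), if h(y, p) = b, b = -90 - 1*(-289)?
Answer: 4942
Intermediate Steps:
b = 199 (b = -90 + 289 = 199)
h(y, p) = 199
K(O) = 31*O (K(O) = 23*O + 8*O = 31*O)
K(153) + h(-598, 98) = 31*153 + 199 = 4743 + 199 = 4942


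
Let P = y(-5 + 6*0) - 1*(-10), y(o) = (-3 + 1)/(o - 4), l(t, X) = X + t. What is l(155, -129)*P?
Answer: 2392/9 ≈ 265.78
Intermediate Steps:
y(o) = -2/(-4 + o)
P = 92/9 (P = -2/(-4 + (-5 + 6*0)) - 1*(-10) = -2/(-4 + (-5 + 0)) + 10 = -2/(-4 - 5) + 10 = -2/(-9) + 10 = -2*(-⅑) + 10 = 2/9 + 10 = 92/9 ≈ 10.222)
l(155, -129)*P = (-129 + 155)*(92/9) = 26*(92/9) = 2392/9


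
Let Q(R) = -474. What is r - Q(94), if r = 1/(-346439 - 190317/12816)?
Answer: 701544097206/1480050847 ≈ 474.00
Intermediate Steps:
r = -4272/1480050847 (r = 1/(-346439 - 190317*1/12816) = 1/(-346439 - 63439/4272) = 1/(-1480050847/4272) = -4272/1480050847 ≈ -2.8864e-6)
r - Q(94) = -4272/1480050847 - 1*(-474) = -4272/1480050847 + 474 = 701544097206/1480050847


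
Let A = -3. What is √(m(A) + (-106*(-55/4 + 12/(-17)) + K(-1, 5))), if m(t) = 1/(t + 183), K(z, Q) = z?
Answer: √398298695/510 ≈ 39.132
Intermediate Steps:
m(t) = 1/(183 + t)
√(m(A) + (-106*(-55/4 + 12/(-17)) + K(-1, 5))) = √(1/(183 - 3) + (-106*(-55/4 + 12/(-17)) - 1)) = √(1/180 + (-106*(-55*¼ + 12*(-1/17)) - 1)) = √(1/180 + (-106*(-55/4 - 12/17) - 1)) = √(1/180 + (-106*(-983/68) - 1)) = √(1/180 + (52099/34 - 1)) = √(1/180 + 52065/34) = √(4685867/3060) = √398298695/510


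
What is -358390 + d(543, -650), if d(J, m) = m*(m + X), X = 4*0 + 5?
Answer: 60860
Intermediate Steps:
X = 5 (X = 0 + 5 = 5)
d(J, m) = m*(5 + m) (d(J, m) = m*(m + 5) = m*(5 + m))
-358390 + d(543, -650) = -358390 - 650*(5 - 650) = -358390 - 650*(-645) = -358390 + 419250 = 60860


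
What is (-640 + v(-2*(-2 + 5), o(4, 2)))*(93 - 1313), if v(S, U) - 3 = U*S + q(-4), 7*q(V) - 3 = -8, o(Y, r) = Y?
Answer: 5651040/7 ≈ 8.0729e+5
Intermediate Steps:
q(V) = -5/7 (q(V) = 3/7 + (1/7)*(-8) = 3/7 - 8/7 = -5/7)
v(S, U) = 16/7 + S*U (v(S, U) = 3 + (U*S - 5/7) = 3 + (S*U - 5/7) = 3 + (-5/7 + S*U) = 16/7 + S*U)
(-640 + v(-2*(-2 + 5), o(4, 2)))*(93 - 1313) = (-640 + (16/7 - 2*(-2 + 5)*4))*(93 - 1313) = (-640 + (16/7 - 2*3*4))*(-1220) = (-640 + (16/7 - 6*4))*(-1220) = (-640 + (16/7 - 24))*(-1220) = (-640 - 152/7)*(-1220) = -4632/7*(-1220) = 5651040/7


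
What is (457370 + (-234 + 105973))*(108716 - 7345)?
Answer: 57082922439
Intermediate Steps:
(457370 + (-234 + 105973))*(108716 - 7345) = (457370 + 105739)*101371 = 563109*101371 = 57082922439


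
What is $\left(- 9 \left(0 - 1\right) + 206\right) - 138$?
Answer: $77$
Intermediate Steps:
$\left(- 9 \left(0 - 1\right) + 206\right) - 138 = \left(\left(-9\right) \left(-1\right) + 206\right) - 138 = \left(9 + 206\right) - 138 = 215 - 138 = 77$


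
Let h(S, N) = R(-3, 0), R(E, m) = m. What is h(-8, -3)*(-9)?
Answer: 0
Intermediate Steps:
h(S, N) = 0
h(-8, -3)*(-9) = 0*(-9) = 0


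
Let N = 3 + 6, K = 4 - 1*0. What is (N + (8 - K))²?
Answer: 169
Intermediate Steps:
K = 4 (K = 4 + 0 = 4)
N = 9
(N + (8 - K))² = (9 + (8 - 1*4))² = (9 + (8 - 4))² = (9 + 4)² = 13² = 169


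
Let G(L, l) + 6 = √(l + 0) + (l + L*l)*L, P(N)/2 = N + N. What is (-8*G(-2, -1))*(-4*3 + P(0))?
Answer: -768 + 96*I ≈ -768.0 + 96.0*I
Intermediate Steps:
P(N) = 4*N (P(N) = 2*(N + N) = 2*(2*N) = 4*N)
G(L, l) = -6 + √l + L*(l + L*l) (G(L, l) = -6 + (√(l + 0) + (l + L*l)*L) = -6 + (√l + L*(l + L*l)) = -6 + √l + L*(l + L*l))
(-8*G(-2, -1))*(-4*3 + P(0)) = (-8*(-6 + √(-1) - 2*(-1) - 1*(-2)²))*(-4*3 + 4*0) = (-8*(-6 + I + 2 - 1*4))*(-12 + 0) = -8*(-6 + I + 2 - 4)*(-12) = -8*(-8 + I)*(-12) = (64 - 8*I)*(-12) = -768 + 96*I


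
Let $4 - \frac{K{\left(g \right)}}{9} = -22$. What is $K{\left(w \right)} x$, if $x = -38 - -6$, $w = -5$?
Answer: $-7488$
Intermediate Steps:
$K{\left(g \right)} = 234$ ($K{\left(g \right)} = 36 - -198 = 36 + 198 = 234$)
$x = -32$ ($x = -38 + 6 = -32$)
$K{\left(w \right)} x = 234 \left(-32\right) = -7488$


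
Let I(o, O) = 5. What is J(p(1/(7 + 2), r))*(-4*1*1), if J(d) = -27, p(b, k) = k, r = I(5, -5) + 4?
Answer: 108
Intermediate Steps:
r = 9 (r = 5 + 4 = 9)
J(p(1/(7 + 2), r))*(-4*1*1) = -27*(-4*1) = -(-108) = -27*(-4) = 108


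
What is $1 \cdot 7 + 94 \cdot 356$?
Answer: $33471$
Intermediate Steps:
$1 \cdot 7 + 94 \cdot 356 = 7 + 33464 = 33471$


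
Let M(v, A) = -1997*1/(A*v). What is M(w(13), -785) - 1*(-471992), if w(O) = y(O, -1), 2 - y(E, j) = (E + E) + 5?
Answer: 10744895883/22765 ≈ 4.7199e+5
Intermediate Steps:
y(E, j) = -3 - 2*E (y(E, j) = 2 - ((E + E) + 5) = 2 - (2*E + 5) = 2 - (5 + 2*E) = 2 + (-5 - 2*E) = -3 - 2*E)
w(O) = -3 - 2*O
M(v, A) = -1997/(A*v) (M(v, A) = -1997*1/(A*v) = -1997/(A*v))
M(w(13), -785) - 1*(-471992) = -1997/(-785*(-3 - 2*13)) - 1*(-471992) = -1997*(-1/785)/(-3 - 26) + 471992 = -1997*(-1/785)/(-29) + 471992 = -1997*(-1/785)*(-1/29) + 471992 = -1997/22765 + 471992 = 10744895883/22765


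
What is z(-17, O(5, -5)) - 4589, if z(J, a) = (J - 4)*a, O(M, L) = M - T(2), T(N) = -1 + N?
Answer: -4673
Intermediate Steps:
O(M, L) = -1 + M (O(M, L) = M - (-1 + 2) = M - 1*1 = M - 1 = -1 + M)
z(J, a) = a*(-4 + J) (z(J, a) = (-4 + J)*a = a*(-4 + J))
z(-17, O(5, -5)) - 4589 = (-1 + 5)*(-4 - 17) - 4589 = 4*(-21) - 4589 = -84 - 4589 = -4673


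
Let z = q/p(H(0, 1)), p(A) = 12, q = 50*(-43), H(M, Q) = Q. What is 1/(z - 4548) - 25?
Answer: -709081/28363 ≈ -25.000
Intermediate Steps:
q = -2150
z = -1075/6 (z = -2150/12 = -2150*1/12 = -1075/6 ≈ -179.17)
1/(z - 4548) - 25 = 1/(-1075/6 - 4548) - 25 = 1/(-28363/6) - 25 = -6/28363 - 25 = -709081/28363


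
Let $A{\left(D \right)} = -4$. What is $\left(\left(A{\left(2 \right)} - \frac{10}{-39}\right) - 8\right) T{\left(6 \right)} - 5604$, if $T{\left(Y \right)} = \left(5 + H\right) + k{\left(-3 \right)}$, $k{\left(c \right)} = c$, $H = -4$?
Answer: $- \frac{217640}{39} \approx -5580.5$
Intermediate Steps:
$T{\left(Y \right)} = -2$ ($T{\left(Y \right)} = \left(5 - 4\right) - 3 = 1 - 3 = -2$)
$\left(\left(A{\left(2 \right)} - \frac{10}{-39}\right) - 8\right) T{\left(6 \right)} - 5604 = \left(\left(-4 - \frac{10}{-39}\right) - 8\right) \left(-2\right) - 5604 = \left(\left(-4 - - \frac{10}{39}\right) - 8\right) \left(-2\right) - 5604 = \left(\left(-4 + \frac{10}{39}\right) - 8\right) \left(-2\right) - 5604 = \left(- \frac{146}{39} - 8\right) \left(-2\right) - 5604 = \left(- \frac{458}{39}\right) \left(-2\right) - 5604 = \frac{916}{39} - 5604 = - \frac{217640}{39}$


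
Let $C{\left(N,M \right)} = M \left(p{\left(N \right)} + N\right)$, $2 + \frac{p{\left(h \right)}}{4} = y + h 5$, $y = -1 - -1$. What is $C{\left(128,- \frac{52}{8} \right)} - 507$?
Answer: $-17927$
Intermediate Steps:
$y = 0$ ($y = -1 + 1 = 0$)
$p{\left(h \right)} = -8 + 20 h$ ($p{\left(h \right)} = -8 + 4 \left(0 + h 5\right) = -8 + 4 \left(0 + 5 h\right) = -8 + 4 \cdot 5 h = -8 + 20 h$)
$C{\left(N,M \right)} = M \left(-8 + 21 N\right)$ ($C{\left(N,M \right)} = M \left(\left(-8 + 20 N\right) + N\right) = M \left(-8 + 21 N\right)$)
$C{\left(128,- \frac{52}{8} \right)} - 507 = - \frac{52}{8} \left(-8 + 21 \cdot 128\right) - 507 = \left(-52\right) \frac{1}{8} \left(-8 + 2688\right) - 507 = \left(- \frac{13}{2}\right) 2680 - 507 = -17420 - 507 = -17927$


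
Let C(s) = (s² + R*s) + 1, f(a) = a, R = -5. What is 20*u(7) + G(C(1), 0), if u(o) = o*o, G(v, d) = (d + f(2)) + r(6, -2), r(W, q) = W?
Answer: 988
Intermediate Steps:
C(s) = 1 + s² - 5*s (C(s) = (s² - 5*s) + 1 = 1 + s² - 5*s)
G(v, d) = 8 + d (G(v, d) = (d + 2) + 6 = (2 + d) + 6 = 8 + d)
u(o) = o²
20*u(7) + G(C(1), 0) = 20*7² + (8 + 0) = 20*49 + 8 = 980 + 8 = 988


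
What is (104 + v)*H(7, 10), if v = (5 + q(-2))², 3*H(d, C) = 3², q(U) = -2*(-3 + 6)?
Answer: 315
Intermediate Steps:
q(U) = -6 (q(U) = -2*3 = -6)
H(d, C) = 3 (H(d, C) = (⅓)*3² = (⅓)*9 = 3)
v = 1 (v = (5 - 6)² = (-1)² = 1)
(104 + v)*H(7, 10) = (104 + 1)*3 = 105*3 = 315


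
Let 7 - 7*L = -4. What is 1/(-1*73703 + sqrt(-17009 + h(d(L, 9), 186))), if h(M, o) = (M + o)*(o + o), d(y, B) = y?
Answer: -515921/38024556090 - sqrt(2585611)/38024556090 ≈ -1.3610e-5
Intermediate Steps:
L = 11/7 (L = 1 - 1/7*(-4) = 1 + 4/7 = 11/7 ≈ 1.5714)
h(M, o) = 2*o*(M + o) (h(M, o) = (M + o)*(2*o) = 2*o*(M + o))
1/(-1*73703 + sqrt(-17009 + h(d(L, 9), 186))) = 1/(-1*73703 + sqrt(-17009 + 2*186*(11/7 + 186))) = 1/(-73703 + sqrt(-17009 + 2*186*(1313/7))) = 1/(-73703 + sqrt(-17009 + 488436/7)) = 1/(-73703 + sqrt(369373/7)) = 1/(-73703 + sqrt(2585611)/7)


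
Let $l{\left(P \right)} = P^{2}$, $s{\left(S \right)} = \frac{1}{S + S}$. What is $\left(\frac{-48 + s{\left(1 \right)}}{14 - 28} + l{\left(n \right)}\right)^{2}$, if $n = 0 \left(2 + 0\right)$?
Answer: $\frac{9025}{784} \approx 11.511$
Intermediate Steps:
$n = 0$ ($n = 0 \cdot 2 = 0$)
$s{\left(S \right)} = \frac{1}{2 S}$
$\left(\frac{-48 + s{\left(1 \right)}}{14 - 28} + l{\left(n \right)}\right)^{2} = \left(\frac{-48 + \frac{1}{2 \cdot 1}}{14 - 28} + 0^{2}\right)^{2} = \left(\frac{-48 + \frac{1}{2} \cdot 1}{-14} + 0\right)^{2} = \left(\left(-48 + \frac{1}{2}\right) \left(- \frac{1}{14}\right) + 0\right)^{2} = \left(\left(- \frac{95}{2}\right) \left(- \frac{1}{14}\right) + 0\right)^{2} = \left(\frac{95}{28} + 0\right)^{2} = \left(\frac{95}{28}\right)^{2} = \frac{9025}{784}$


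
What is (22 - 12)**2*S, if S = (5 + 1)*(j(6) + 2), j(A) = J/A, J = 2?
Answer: 1400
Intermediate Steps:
j(A) = 2/A
S = 14 (S = (5 + 1)*(2/6 + 2) = 6*(2*(1/6) + 2) = 6*(1/3 + 2) = 6*(7/3) = 14)
(22 - 12)**2*S = (22 - 12)**2*14 = 10**2*14 = 100*14 = 1400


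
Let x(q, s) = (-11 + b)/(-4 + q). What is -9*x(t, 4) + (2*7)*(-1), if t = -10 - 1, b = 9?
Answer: -76/5 ≈ -15.200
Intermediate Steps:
t = -11
x(q, s) = -2/(-4 + q) (x(q, s) = (-11 + 9)/(-4 + q) = -2/(-4 + q))
-9*x(t, 4) + (2*7)*(-1) = -(-18)/(-4 - 11) + (2*7)*(-1) = -(-18)/(-15) + 14*(-1) = -(-18)*(-1)/15 - 14 = -9*2/15 - 14 = -6/5 - 14 = -76/5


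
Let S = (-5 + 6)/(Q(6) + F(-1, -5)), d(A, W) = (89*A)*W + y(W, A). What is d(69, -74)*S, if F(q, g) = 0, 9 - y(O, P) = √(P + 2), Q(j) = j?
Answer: -151475/2 - √71/6 ≈ -75739.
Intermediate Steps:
y(O, P) = 9 - √(2 + P) (y(O, P) = 9 - √(P + 2) = 9 - √(2 + P))
d(A, W) = 9 - √(2 + A) + 89*A*W (d(A, W) = (89*A)*W + (9 - √(2 + A)) = 89*A*W + (9 - √(2 + A)) = 9 - √(2 + A) + 89*A*W)
S = ⅙ (S = (-5 + 6)/(6 + 0) = 1/6 = 1*(⅙) = ⅙ ≈ 0.16667)
d(69, -74)*S = (9 - √(2 + 69) + 89*69*(-74))*(⅙) = (9 - √71 - 454434)*(⅙) = (-454425 - √71)*(⅙) = -151475/2 - √71/6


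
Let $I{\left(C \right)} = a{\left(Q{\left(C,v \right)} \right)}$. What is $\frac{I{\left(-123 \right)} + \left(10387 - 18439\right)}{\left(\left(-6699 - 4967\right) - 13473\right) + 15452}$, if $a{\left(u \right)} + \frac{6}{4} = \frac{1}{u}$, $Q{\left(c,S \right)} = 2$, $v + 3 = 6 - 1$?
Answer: $\frac{8053}{9687} \approx 0.83132$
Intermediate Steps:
$v = 2$ ($v = -3 + \left(6 - 1\right) = -3 + 5 = 2$)
$a{\left(u \right)} = - \frac{3}{2} + \frac{1}{u}$
$I{\left(C \right)} = -1$ ($I{\left(C \right)} = - \frac{3}{2} + \frac{1}{2} = -1$)
$\frac{I{\left(-123 \right)} + \left(10387 - 18439\right)}{\left(\left(-6699 - 4967\right) - 13473\right) + 15452} = \frac{-1 + \left(10387 - 18439\right)}{\left(\left(-6699 - 4967\right) - 13473\right) + 15452} = \frac{-1 + \left(10387 - 18439\right)}{\left(-11666 - 13473\right) + 15452} = \frac{-1 - 8052}{-25139 + 15452} = - \frac{8053}{-9687} = \left(-8053\right) \left(- \frac{1}{9687}\right) = \frac{8053}{9687}$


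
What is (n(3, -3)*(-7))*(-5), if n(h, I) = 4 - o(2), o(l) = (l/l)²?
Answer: 105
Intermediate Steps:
o(l) = 1 (o(l) = 1² = 1)
n(h, I) = 3 (n(h, I) = 4 - 1*1 = 4 - 1 = 3)
(n(3, -3)*(-7))*(-5) = (3*(-7))*(-5) = -21*(-5) = 105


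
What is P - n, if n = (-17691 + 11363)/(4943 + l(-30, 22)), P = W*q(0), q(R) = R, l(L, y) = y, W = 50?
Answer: 6328/4965 ≈ 1.2745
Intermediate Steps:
P = 0 (P = 50*0 = 0)
n = -6328/4965 (n = (-17691 + 11363)/(4943 + 22) = -6328/4965 ≈ -1.2745)
P - n = 0 - 1*(-6328/4965) = 0 + 6328/4965 = 6328/4965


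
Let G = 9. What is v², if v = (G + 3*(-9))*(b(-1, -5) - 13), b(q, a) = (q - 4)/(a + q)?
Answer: 47961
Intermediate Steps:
b(q, a) = (-4 + q)/(a + q)
v = 219 (v = (9 + 3*(-9))*((-4 - 1)/(-5 - 1) - 13) = (9 - 27)*(-5/(-6) - 13) = -18*(-⅙*(-5) - 13) = -18*(⅚ - 13) = -18*(-73/6) = 219)
v² = 219² = 47961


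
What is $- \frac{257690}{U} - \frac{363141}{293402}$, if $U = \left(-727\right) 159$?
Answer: $\frac{33630203767}{33915217386} \approx 0.9916$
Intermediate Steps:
$U = -115593$
$- \frac{257690}{U} - \frac{363141}{293402} = - \frac{257690}{-115593} - \frac{363141}{293402} = \left(-257690\right) \left(- \frac{1}{115593}\right) - \frac{363141}{293402} = \frac{257690}{115593} - \frac{363141}{293402} = \frac{33630203767}{33915217386}$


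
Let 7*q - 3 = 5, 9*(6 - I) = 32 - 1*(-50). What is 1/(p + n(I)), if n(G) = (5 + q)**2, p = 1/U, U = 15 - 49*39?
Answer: 92904/3505655 ≈ 0.026501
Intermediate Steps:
I = -28/9 (I = 6 - (32 - 1*(-50))/9 = 6 - (32 + 50)/9 = 6 - 1/9*82 = 6 - 82/9 = -28/9 ≈ -3.1111)
U = -1896 (U = 15 - 1911 = -1896)
q = 8/7 (q = 3/7 + (1/7)*5 = 3/7 + 5/7 = 8/7 ≈ 1.1429)
p = -1/1896 (p = 1/(-1896) = -1/1896 ≈ -0.00052743)
n(G) = 1849/49 (n(G) = (5 + 8/7)**2 = (43/7)**2 = 1849/49)
1/(p + n(I)) = 1/(-1/1896 + 1849/49) = 1/(3505655/92904) = 92904/3505655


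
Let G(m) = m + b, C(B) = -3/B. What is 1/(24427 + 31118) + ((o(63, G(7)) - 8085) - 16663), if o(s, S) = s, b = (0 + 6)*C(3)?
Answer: -1371128324/55545 ≈ -24685.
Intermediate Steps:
b = -6 (b = (0 + 6)*(-3/3) = 6*(-3*⅓) = 6*(-1) = -6)
G(m) = -6 + m (G(m) = m - 6 = -6 + m)
1/(24427 + 31118) + ((o(63, G(7)) - 8085) - 16663) = 1/(24427 + 31118) + ((63 - 8085) - 16663) = 1/55545 + (-8022 - 16663) = 1/55545 - 24685 = -1371128324/55545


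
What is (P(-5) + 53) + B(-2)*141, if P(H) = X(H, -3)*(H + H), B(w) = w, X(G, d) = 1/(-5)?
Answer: -227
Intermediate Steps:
X(G, d) = -1/5
P(H) = -2*H/5 (P(H) = -(H + H)/5 = -2*H/5)
(P(-5) + 53) + B(-2)*141 = (-2/5*(-5) + 53) - 2*141 = (2 + 53) - 282 = 55 - 282 = -227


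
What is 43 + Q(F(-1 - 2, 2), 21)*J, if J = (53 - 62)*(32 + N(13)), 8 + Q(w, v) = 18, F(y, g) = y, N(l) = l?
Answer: -4007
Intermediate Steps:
Q(w, v) = 10 (Q(w, v) = -8 + 18 = 10)
J = -405 (J = (53 - 62)*(32 + 13) = -9*45 = -405)
43 + Q(F(-1 - 2, 2), 21)*J = 43 + 10*(-405) = 43 - 4050 = -4007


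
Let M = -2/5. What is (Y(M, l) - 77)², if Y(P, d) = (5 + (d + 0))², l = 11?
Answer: 32041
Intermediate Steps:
M = -⅖ (M = -2*⅕ = -⅖ ≈ -0.40000)
Y(P, d) = (5 + d)²
(Y(M, l) - 77)² = ((5 + 11)² - 77)² = (16² - 77)² = (256 - 77)² = 179² = 32041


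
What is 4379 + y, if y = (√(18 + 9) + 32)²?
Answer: 5430 + 192*√3 ≈ 5762.6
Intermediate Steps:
y = (32 + 3*√3)² (y = (√27 + 32)² = (3*√3 + 32)² = (32 + 3*√3)² ≈ 1383.6)
4379 + y = 4379 + (1051 + 192*√3) = 5430 + 192*√3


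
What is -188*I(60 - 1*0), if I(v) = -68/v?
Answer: 3196/15 ≈ 213.07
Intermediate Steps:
-188*I(60 - 1*0) = -(-12784)/(60 - 1*0) = -(-12784)/(60 + 0) = -(-12784)/60 = -188*(-17/15) = 3196/15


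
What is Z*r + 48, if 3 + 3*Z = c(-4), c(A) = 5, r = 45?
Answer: 78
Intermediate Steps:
Z = ⅔ (Z = -1 + (⅓)*5 = -1 + 5/3 = ⅔ ≈ 0.66667)
Z*r + 48 = (⅔)*45 + 48 = 30 + 48 = 78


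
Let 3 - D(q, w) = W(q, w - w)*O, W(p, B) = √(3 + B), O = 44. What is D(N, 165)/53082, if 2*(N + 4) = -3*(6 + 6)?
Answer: 1/17694 - 22*√3/26541 ≈ -0.0013792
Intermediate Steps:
N = -22 (N = -4 + (-3*(6 + 6))/2 = -4 + (-3*12)/2 = -4 + (½)*(-36) = -4 - 18 = -22)
D(q, w) = 3 - 44*√3 (D(q, w) = 3 - √(3 + (w - w))*44 = 3 - √(3 + 0)*44 = 3 - √3*44 = 3 - 44*√3)
D(N, 165)/53082 = (3 - 44*√3)/53082 = (3 - 44*√3)*(1/53082) = 1/17694 - 22*√3/26541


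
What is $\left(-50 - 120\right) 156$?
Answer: $-26520$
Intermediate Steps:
$\left(-50 - 120\right) 156 = \left(-170\right) 156 = -26520$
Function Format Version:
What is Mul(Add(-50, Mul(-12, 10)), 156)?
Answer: -26520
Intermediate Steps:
Mul(Add(-50, Mul(-12, 10)), 156) = Mul(Add(-50, -120), 156) = Mul(-170, 156) = -26520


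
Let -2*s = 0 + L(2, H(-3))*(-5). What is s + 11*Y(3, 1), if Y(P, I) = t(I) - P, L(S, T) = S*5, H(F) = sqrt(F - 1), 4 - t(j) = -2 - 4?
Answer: 102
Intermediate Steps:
t(j) = 10 (t(j) = 4 - (-2 - 4) = 4 - 1*(-6) = 4 + 6 = 10)
H(F) = sqrt(-1 + F)
L(S, T) = 5*S
Y(P, I) = 10 - P
s = 25 (s = -(0 + (5*2)*(-5))/2 = -(0 + 10*(-5))/2 = -(0 - 50)/2 = -1/2*(-50) = 25)
s + 11*Y(3, 1) = 25 + 11*(10 - 1*3) = 25 + 11*(10 - 3) = 25 + 11*7 = 25 + 77 = 102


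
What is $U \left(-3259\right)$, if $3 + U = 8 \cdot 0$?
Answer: $9777$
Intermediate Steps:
$U = -3$ ($U = -3 + 8 \cdot 0 = -3 + 0 = -3$)
$U \left(-3259\right) = \left(-3\right) \left(-3259\right) = 9777$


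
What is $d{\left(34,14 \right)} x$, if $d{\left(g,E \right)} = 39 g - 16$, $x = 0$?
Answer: $0$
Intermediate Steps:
$d{\left(g,E \right)} = -16 + 39 g$
$d{\left(34,14 \right)} x = \left(-16 + 39 \cdot 34\right) 0 = \left(-16 + 1326\right) 0 = 1310 \cdot 0 = 0$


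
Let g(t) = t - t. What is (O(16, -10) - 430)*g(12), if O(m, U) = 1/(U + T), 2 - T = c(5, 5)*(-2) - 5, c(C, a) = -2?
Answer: 0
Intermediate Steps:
g(t) = 0
T = 3 (T = 2 - (-2*(-2) - 5) = 2 - (4 - 5) = 2 - 1*(-1) = 2 + 1 = 3)
O(m, U) = 1/(3 + U) (O(m, U) = 1/(U + 3) = 1/(3 + U))
(O(16, -10) - 430)*g(12) = (1/(3 - 10) - 430)*0 = (1/(-7) - 430)*0 = (-⅐ - 430)*0 = -3011/7*0 = 0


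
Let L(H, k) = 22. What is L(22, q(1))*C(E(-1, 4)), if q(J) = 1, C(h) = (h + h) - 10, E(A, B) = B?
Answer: -44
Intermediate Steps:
C(h) = -10 + 2*h (C(h) = 2*h - 10 = -10 + 2*h)
L(22, q(1))*C(E(-1, 4)) = 22*(-10 + 2*4) = 22*(-10 + 8) = 22*(-2) = -44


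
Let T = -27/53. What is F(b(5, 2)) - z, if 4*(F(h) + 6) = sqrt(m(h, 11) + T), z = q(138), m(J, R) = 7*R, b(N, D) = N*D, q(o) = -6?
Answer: sqrt(214862)/212 ≈ 2.1865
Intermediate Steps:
b(N, D) = D*N
z = -6
T = -27/53 (T = -27*1/53 = -27/53 ≈ -0.50943)
F(h) = -6 + sqrt(214862)/212 (F(h) = -6 + sqrt(7*11 - 27/53)/4 = -6 + sqrt(77 - 27/53)/4 = -6 + sqrt(4054/53)/4 = -6 + (sqrt(214862)/53)/4 = -6 + sqrt(214862)/212)
F(b(5, 2)) - z = (-6 + sqrt(214862)/212) - 1*(-6) = (-6 + sqrt(214862)/212) + 6 = sqrt(214862)/212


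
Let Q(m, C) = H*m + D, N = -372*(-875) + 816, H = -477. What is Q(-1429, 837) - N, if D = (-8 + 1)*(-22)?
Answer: 355471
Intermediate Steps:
N = 326316 (N = 325500 + 816 = 326316)
D = 154 (D = -7*(-22) = 154)
Q(m, C) = 154 - 477*m (Q(m, C) = -477*m + 154 = 154 - 477*m)
Q(-1429, 837) - N = (154 - 477*(-1429)) - 1*326316 = (154 + 681633) - 326316 = 681787 - 326316 = 355471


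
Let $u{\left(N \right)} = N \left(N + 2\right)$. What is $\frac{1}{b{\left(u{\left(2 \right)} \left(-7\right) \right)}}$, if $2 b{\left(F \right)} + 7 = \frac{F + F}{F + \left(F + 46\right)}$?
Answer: $- \frac{66}{175} \approx -0.37714$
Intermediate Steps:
$u{\left(N \right)} = N \left(2 + N\right)$
$b{\left(F \right)} = - \frac{7}{2} + \frac{F}{46 + 2 F}$ ($b{\left(F \right)} = - \frac{7}{2} + \frac{\left(F + F\right) \frac{1}{F + \left(F + 46\right)}}{2} = - \frac{7}{2} + \frac{2 F \frac{1}{F + \left(46 + F\right)}}{2} = - \frac{7}{2} + \frac{2 F \frac{1}{46 + 2 F}}{2} = - \frac{7}{2} + \frac{F}{46 + 2 F}$)
$\frac{1}{b{\left(u{\left(2 \right)} \left(-7\right) \right)}} = \frac{1}{\frac{1}{2} \frac{1}{23 + 2 \left(2 + 2\right) \left(-7\right)} \left(-161 - 6 \cdot 2 \left(2 + 2\right) \left(-7\right)\right)} = \frac{1}{\frac{1}{2} \frac{1}{23 + 2 \cdot 4 \left(-7\right)} \left(-161 - 6 \cdot 2 \cdot 4 \left(-7\right)\right)} = \frac{1}{\frac{1}{2} \frac{1}{23 + 8 \left(-7\right)} \left(-161 - 6 \cdot 8 \left(-7\right)\right)} = \frac{1}{\frac{1}{2} \frac{1}{23 - 56} \left(-161 - -336\right)} = \frac{1}{\frac{1}{2} \frac{1}{-33} \left(-161 + 336\right)} = \frac{1}{\frac{1}{2} \left(- \frac{1}{33}\right) 175} = \frac{1}{- \frac{175}{66}} = - \frac{66}{175}$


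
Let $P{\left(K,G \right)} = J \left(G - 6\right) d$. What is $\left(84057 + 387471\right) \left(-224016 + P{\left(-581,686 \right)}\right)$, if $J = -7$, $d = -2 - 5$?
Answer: $-89918503488$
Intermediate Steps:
$d = -7$ ($d = -2 - 5 = -7$)
$P{\left(K,G \right)} = -294 + 49 G$ ($P{\left(K,G \right)} = - 7 \left(G - 6\right) \left(-7\right) = - 7 \left(-6 + G\right) \left(-7\right) = \left(42 - 7 G\right) \left(-7\right) = -294 + 49 G$)
$\left(84057 + 387471\right) \left(-224016 + P{\left(-581,686 \right)}\right) = \left(84057 + 387471\right) \left(-224016 + \left(-294 + 49 \cdot 686\right)\right) = 471528 \left(-224016 + \left(-294 + 33614\right)\right) = 471528 \left(-224016 + 33320\right) = 471528 \left(-190696\right) = -89918503488$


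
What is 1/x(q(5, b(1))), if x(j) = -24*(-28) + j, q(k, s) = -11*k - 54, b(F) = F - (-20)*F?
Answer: 1/563 ≈ 0.0017762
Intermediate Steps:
b(F) = 21*F (b(F) = F + 20*F = 21*F)
q(k, s) = -54 - 11*k
x(j) = 672 + j
1/x(q(5, b(1))) = 1/(672 + (-54 - 11*5)) = 1/(672 + (-54 - 55)) = 1/(672 - 109) = 1/563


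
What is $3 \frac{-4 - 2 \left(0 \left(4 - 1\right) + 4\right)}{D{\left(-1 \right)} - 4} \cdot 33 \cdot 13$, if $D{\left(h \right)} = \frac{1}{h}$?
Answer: $\frac{15444}{5} \approx 3088.8$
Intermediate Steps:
$3 \frac{-4 - 2 \left(0 \left(4 - 1\right) + 4\right)}{D{\left(-1 \right)} - 4} \cdot 33 \cdot 13 = 3 \frac{-4 - 2 \left(0 \left(4 - 1\right) + 4\right)}{\frac{1}{-1} - 4} \cdot 33 \cdot 13 = 3 \frac{-4 - 2 \left(0 \cdot 3 + 4\right)}{-1 - 4} \cdot 429 = 3 \frac{-4 - 2 \left(0 + 4\right)}{-5} \cdot 429 = 3 \left(-4 - 8\right) \left(- \frac{1}{5}\right) 429 = 3 \left(\left(-12\right) \left(- \frac{1}{5}\right)\right) 429 = 3 \cdot \frac{12}{5} \cdot 429 = \frac{36}{5} \cdot 429 = \frac{15444}{5}$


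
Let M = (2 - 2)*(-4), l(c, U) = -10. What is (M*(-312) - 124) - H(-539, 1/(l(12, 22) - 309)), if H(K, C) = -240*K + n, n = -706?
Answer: -128778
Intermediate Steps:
H(K, C) = -706 - 240*K (H(K, C) = -240*K - 706 = -706 - 240*K)
M = 0 (M = 0*(-4) = 0)
(M*(-312) - 124) - H(-539, 1/(l(12, 22) - 309)) = (0*(-312) - 124) - (-706 - 240*(-539)) = (0 - 124) - (-706 + 129360) = -124 - 1*128654 = -124 - 128654 = -128778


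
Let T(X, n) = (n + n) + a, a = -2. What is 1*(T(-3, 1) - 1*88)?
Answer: -88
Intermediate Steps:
T(X, n) = -2 + 2*n (T(X, n) = (n + n) - 2 = 2*n - 2 = -2 + 2*n)
1*(T(-3, 1) - 1*88) = 1*((-2 + 2*1) - 1*88) = 1*((-2 + 2) - 88) = 1*(0 - 88) = 1*(-88) = -88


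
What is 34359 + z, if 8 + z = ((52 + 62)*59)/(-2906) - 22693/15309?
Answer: 764018396831/22243977 ≈ 34347.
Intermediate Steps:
z = -262408912/22243977 (z = -8 + (((52 + 62)*59)/(-2906) - 22693/15309) = -8 + ((114*59)*(-1/2906) - 22693*1/15309) = -8 + (6726*(-1/2906) - 22693/15309) = -8 + (-3363/1453 - 22693/15309) = -8 - 84457096/22243977 = -262408912/22243977 ≈ -11.797)
34359 + z = 34359 - 262408912/22243977 = 764018396831/22243977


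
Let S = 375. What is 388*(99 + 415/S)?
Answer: 2913104/75 ≈ 38841.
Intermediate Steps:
388*(99 + 415/S) = 388*(99 + 415/375) = 388*(99 + 415*(1/375)) = 388*(99 + 83/75) = 388*(7508/75) = 2913104/75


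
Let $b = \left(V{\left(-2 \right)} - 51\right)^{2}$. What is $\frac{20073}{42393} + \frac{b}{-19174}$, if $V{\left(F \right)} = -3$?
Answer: $\frac{43543619}{135473897} \approx 0.32142$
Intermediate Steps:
$b = 2916$ ($b = \left(-3 - 51\right)^{2} = \left(-54\right)^{2} = 2916$)
$\frac{20073}{42393} + \frac{b}{-19174} = \frac{20073}{42393} + \frac{2916}{-19174} = 20073 \cdot \frac{1}{42393} + 2916 \left(- \frac{1}{19174}\right) = \frac{6691}{14131} - \frac{1458}{9587} = \frac{43543619}{135473897}$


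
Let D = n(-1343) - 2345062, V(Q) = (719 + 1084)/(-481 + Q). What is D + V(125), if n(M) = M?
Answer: -835321983/356 ≈ -2.3464e+6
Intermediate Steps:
V(Q) = 1803/(-481 + Q)
D = -2346405 (D = -1343 - 2345062 = -2346405)
D + V(125) = -2346405 + 1803/(-481 + 125) = -2346405 + 1803/(-356) = -2346405 + 1803*(-1/356) = -2346405 - 1803/356 = -835321983/356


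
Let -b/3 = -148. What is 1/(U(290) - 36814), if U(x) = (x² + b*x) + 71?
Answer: 1/176117 ≈ 5.6780e-6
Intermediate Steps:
b = 444 (b = -3*(-148) = 444)
U(x) = 71 + x² + 444*x (U(x) = (x² + 444*x) + 71 = 71 + x² + 444*x)
1/(U(290) - 36814) = 1/((71 + 290² + 444*290) - 36814) = 1/((71 + 84100 + 128760) - 36814) = 1/(212931 - 36814) = 1/176117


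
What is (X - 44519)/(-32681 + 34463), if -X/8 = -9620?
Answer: 32441/1782 ≈ 18.205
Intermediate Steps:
X = 76960 (X = -8*(-9620) = 76960)
(X - 44519)/(-32681 + 34463) = (76960 - 44519)/(-32681 + 34463) = 32441/1782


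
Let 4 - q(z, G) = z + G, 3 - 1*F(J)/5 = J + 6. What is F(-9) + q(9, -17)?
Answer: 42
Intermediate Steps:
F(J) = -15 - 5*J (F(J) = 15 - 5*(J + 6) = 15 - 5*(6 + J) = 15 + (-30 - 5*J) = -15 - 5*J)
q(z, G) = 4 - G - z (q(z, G) = 4 - (z + G) = 4 - (G + z) = 4 + (-G - z) = 4 - G - z)
F(-9) + q(9, -17) = (-15 - 5*(-9)) + (4 - 1*(-17) - 1*9) = (-15 + 45) + (4 + 17 - 9) = 30 + 12 = 42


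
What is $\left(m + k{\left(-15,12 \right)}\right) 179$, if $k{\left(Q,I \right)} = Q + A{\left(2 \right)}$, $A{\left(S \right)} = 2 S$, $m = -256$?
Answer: $-47793$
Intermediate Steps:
$k{\left(Q,I \right)} = 4 + Q$ ($k{\left(Q,I \right)} = Q + 2 \cdot 2 = Q + 4 = 4 + Q$)
$\left(m + k{\left(-15,12 \right)}\right) 179 = \left(-256 + \left(4 - 15\right)\right) 179 = \left(-256 - 11\right) 179 = \left(-267\right) 179 = -47793$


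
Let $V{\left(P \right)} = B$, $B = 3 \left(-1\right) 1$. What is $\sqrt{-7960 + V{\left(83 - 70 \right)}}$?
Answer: $i \sqrt{7963} \approx 89.236 i$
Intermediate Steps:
$B = -3$ ($B = \left(-3\right) 1 = -3$)
$V{\left(P \right)} = -3$
$\sqrt{-7960 + V{\left(83 - 70 \right)}} = \sqrt{-7960 - 3} = \sqrt{-7963} = i \sqrt{7963}$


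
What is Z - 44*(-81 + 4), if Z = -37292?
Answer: -33904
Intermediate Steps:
Z - 44*(-81 + 4) = -37292 - 44*(-81 + 4) = -37292 - 44*(-77) = -37292 + 3388 = -33904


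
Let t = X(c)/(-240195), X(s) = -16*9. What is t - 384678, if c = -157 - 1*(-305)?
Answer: -30799244022/80065 ≈ -3.8468e+5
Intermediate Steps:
c = 148 (c = -157 + 305 = 148)
X(s) = -144
t = 48/80065 (t = -144/(-240195) = -144*(-1/240195) = 48/80065 ≈ 0.00059951)
t - 384678 = 48/80065 - 384678 = -30799244022/80065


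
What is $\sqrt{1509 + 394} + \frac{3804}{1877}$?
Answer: $\frac{3804}{1877} + \sqrt{1903} \approx 45.65$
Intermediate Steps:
$\sqrt{1509 + 394} + \frac{3804}{1877} = \sqrt{1903} + 3804 \cdot \frac{1}{1877} = \sqrt{1903} + \frac{3804}{1877} = \frac{3804}{1877} + \sqrt{1903}$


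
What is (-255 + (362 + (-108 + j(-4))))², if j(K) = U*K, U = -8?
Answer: 961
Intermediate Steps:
j(K) = -8*K
(-255 + (362 + (-108 + j(-4))))² = (-255 + (362 + (-108 - 8*(-4))))² = (-255 + (362 + (-108 + 32)))² = (-255 + (362 - 76))² = (-255 + 286)² = 31² = 961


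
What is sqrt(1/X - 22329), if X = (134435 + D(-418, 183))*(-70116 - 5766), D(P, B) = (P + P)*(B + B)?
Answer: I*sqrt(3783403720145871346032114)/13016874162 ≈ 149.43*I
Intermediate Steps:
D(P, B) = 4*B*P (D(P, B) = (2*P)*(2*B) = 4*B*P)
X = 13016874162 (X = (134435 + 4*183*(-418))*(-70116 - 5766) = (134435 - 305976)*(-75882) = -171541*(-75882) = 13016874162)
sqrt(1/X - 22329) = sqrt(1/13016874162 - 22329) = sqrt(-290653783163297/13016874162) = I*sqrt(3783403720145871346032114)/13016874162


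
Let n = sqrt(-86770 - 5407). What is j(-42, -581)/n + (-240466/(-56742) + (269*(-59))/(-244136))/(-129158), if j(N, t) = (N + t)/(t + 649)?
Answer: -29803479829/894597705252048 + 623*I*sqrt(92177)/6268036 ≈ -3.3315e-5 + 0.030176*I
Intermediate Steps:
j(N, t) = (N + t)/(649 + t)
n = I*sqrt(92177) (n = sqrt(-92177) = I*sqrt(92177) ≈ 303.61*I)
j(-42, -581)/n + (-240466/(-56742) + (269*(-59))/(-244136))/(-129158) = ((-42 - 581)/(649 - 581))/((I*sqrt(92177))) + (-240466/(-56742) + (269*(-59))/(-244136))/(-129158) = (-623/68)*(-I*sqrt(92177)/92177) + (-240466*(-1/56742) - 15871*(-1/244136))*(-1/129158) = ((1/68)*(-623))*(-I*sqrt(92177)/92177) + (120233/28371 + 15871/244136)*(-1/129158) = -(-623)*I*sqrt(92177)/6268036 + (29803479829/6926382456)*(-1/129158) = 623*I*sqrt(92177)/6268036 - 29803479829/894597705252048 = -29803479829/894597705252048 + 623*I*sqrt(92177)/6268036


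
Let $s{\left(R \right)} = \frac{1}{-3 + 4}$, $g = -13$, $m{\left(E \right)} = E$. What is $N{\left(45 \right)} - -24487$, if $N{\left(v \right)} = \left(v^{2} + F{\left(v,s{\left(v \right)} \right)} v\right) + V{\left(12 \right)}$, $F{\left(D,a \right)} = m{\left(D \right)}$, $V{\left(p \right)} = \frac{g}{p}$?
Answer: $\frac{342431}{12} \approx 28536.0$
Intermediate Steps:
$V{\left(p \right)} = - \frac{13}{p}$
$s{\left(R \right)} = 1$ ($s{\left(R \right)} = 1^{-1} = 1$)
$F{\left(D,a \right)} = D$
$N{\left(v \right)} = - \frac{13}{12} + 2 v^{2}$ ($N{\left(v \right)} = \left(v^{2} + v v\right) - \frac{13}{12} = \left(v^{2} + v^{2}\right) - \frac{13}{12} = 2 v^{2} - \frac{13}{12} = - \frac{13}{12} + 2 v^{2}$)
$N{\left(45 \right)} - -24487 = \left(- \frac{13}{12} + 2 \cdot 45^{2}\right) - -24487 = \left(- \frac{13}{12} + 2 \cdot 2025\right) + 24487 = \left(- \frac{13}{12} + 4050\right) + 24487 = \frac{48587}{12} + 24487 = \frac{342431}{12}$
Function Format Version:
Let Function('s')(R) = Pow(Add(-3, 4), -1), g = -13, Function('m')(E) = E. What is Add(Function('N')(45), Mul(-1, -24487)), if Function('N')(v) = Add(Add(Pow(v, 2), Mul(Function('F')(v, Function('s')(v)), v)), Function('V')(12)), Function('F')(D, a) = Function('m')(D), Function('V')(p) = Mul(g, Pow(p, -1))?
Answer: Rational(342431, 12) ≈ 28536.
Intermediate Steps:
Function('V')(p) = Mul(-13, Pow(p, -1))
Function('s')(R) = 1 (Function('s')(R) = Pow(1, -1) = 1)
Function('F')(D, a) = D
Function('N')(v) = Add(Rational(-13, 12), Mul(2, Pow(v, 2))) (Function('N')(v) = Add(Add(Pow(v, 2), Mul(v, v)), Mul(-13, Pow(12, -1))) = Add(Add(Pow(v, 2), Pow(v, 2)), Mul(-13, Rational(1, 12))) = Add(Mul(2, Pow(v, 2)), Rational(-13, 12)) = Add(Rational(-13, 12), Mul(2, Pow(v, 2))))
Add(Function('N')(45), Mul(-1, -24487)) = Add(Add(Rational(-13, 12), Mul(2, Pow(45, 2))), Mul(-1, -24487)) = Add(Add(Rational(-13, 12), Mul(2, 2025)), 24487) = Add(Add(Rational(-13, 12), 4050), 24487) = Add(Rational(48587, 12), 24487) = Rational(342431, 12)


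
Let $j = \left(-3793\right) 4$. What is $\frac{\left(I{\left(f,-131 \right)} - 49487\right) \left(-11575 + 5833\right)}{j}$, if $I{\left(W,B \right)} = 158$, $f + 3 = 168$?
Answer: $- \frac{141623559}{7586} \approx -18669.0$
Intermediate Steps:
$f = 165$ ($f = -3 + 168 = 165$)
$j = -15172$
$\frac{\left(I{\left(f,-131 \right)} - 49487\right) \left(-11575 + 5833\right)}{j} = \frac{\left(158 - 49487\right) \left(-11575 + 5833\right)}{-15172} = \left(-49329\right) \left(-5742\right) \left(- \frac{1}{15172}\right) = 283247118 \left(- \frac{1}{15172}\right) = - \frac{141623559}{7586}$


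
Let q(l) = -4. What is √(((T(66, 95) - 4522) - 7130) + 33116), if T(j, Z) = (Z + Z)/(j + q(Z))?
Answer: √20629849/31 ≈ 146.52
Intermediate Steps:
T(j, Z) = 2*Z/(-4 + j) (T(j, Z) = (Z + Z)/(j - 4) = (2*Z)/(-4 + j) = 2*Z/(-4 + j))
√(((T(66, 95) - 4522) - 7130) + 33116) = √(((2*95/(-4 + 66) - 4522) - 7130) + 33116) = √(((2*95/62 - 4522) - 7130) + 33116) = √(((2*95*(1/62) - 4522) - 7130) + 33116) = √(((95/31 - 4522) - 7130) + 33116) = √((-140087/31 - 7130) + 33116) = √(-361117/31 + 33116) = √(665479/31) = √20629849/31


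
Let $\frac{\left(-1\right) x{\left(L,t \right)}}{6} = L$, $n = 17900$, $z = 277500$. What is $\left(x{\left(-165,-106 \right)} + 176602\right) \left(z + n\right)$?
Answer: $52460676800$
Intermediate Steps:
$x{\left(L,t \right)} = - 6 L$
$\left(x{\left(-165,-106 \right)} + 176602\right) \left(z + n\right) = \left(\left(-6\right) \left(-165\right) + 176602\right) \left(277500 + 17900\right) = \left(990 + 176602\right) 295400 = 177592 \cdot 295400 = 52460676800$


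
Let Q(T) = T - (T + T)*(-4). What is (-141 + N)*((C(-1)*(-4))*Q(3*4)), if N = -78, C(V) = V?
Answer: -94608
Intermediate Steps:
Q(T) = 9*T (Q(T) = T - 2*T*(-4) = T - (-8)*T = T + 8*T = 9*T)
(-141 + N)*((C(-1)*(-4))*Q(3*4)) = (-141 - 78)*((-1*(-4))*(9*(3*4))) = -876*9*12 = -876*108 = -219*432 = -94608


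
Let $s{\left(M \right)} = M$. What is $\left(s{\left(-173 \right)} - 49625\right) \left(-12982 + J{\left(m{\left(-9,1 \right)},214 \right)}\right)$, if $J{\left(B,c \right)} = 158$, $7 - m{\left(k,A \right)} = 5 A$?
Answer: $638609552$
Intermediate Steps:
$m{\left(k,A \right)} = 7 - 5 A$
$\left(s{\left(-173 \right)} - 49625\right) \left(-12982 + J{\left(m{\left(-9,1 \right)},214 \right)}\right) = \left(-173 - 49625\right) \left(-12982 + 158\right) = \left(-49798\right) \left(-12824\right) = 638609552$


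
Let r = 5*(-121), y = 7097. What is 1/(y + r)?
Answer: 1/6492 ≈ 0.00015404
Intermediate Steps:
r = -605
1/(y + r) = 1/(7097 - 605) = 1/6492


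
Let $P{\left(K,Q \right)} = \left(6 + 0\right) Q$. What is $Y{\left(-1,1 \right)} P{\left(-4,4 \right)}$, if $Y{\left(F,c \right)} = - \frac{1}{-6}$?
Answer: $4$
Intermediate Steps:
$P{\left(K,Q \right)} = 6 Q$
$Y{\left(F,c \right)} = \frac{1}{6}$ ($Y{\left(F,c \right)} = \left(-1\right) \left(- \frac{1}{6}\right) = \frac{1}{6}$)
$Y{\left(-1,1 \right)} P{\left(-4,4 \right)} = \frac{6 \cdot 4}{6} = \frac{1}{6} \cdot 24 = 4$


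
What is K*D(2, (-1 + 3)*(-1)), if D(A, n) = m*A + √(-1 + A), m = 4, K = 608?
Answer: 5472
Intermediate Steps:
D(A, n) = √(-1 + A) + 4*A (D(A, n) = 4*A + √(-1 + A) = √(-1 + A) + 4*A)
K*D(2, (-1 + 3)*(-1)) = 608*(√(-1 + 2) + 4*2) = 608*(√1 + 8) = 608*(1 + 8) = 608*9 = 5472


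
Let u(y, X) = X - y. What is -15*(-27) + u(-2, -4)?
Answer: 403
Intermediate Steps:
-15*(-27) + u(-2, -4) = -15*(-27) + (-4 - 1*(-2)) = 405 + (-4 + 2) = 405 - 2 = 403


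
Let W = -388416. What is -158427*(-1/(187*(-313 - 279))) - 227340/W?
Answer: -5571099/6586888 ≈ -0.84579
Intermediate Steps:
-158427*(-1/(187*(-313 - 279))) - 227340/W = -158427*(-1/(187*(-313 - 279))) - 227340/(-388416) = -158427/((-592*(-187))) - 227340*(-1/388416) = -158427/110704 + 18945/32368 = -5571099/6586888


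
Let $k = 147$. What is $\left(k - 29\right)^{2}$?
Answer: $13924$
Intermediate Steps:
$\left(k - 29\right)^{2} = \left(147 - 29\right)^{2} = 118^{2} = 13924$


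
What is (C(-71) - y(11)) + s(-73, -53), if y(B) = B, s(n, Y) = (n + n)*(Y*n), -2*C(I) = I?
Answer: -1129699/2 ≈ -5.6485e+5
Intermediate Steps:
C(I) = -I/2
s(n, Y) = 2*Y*n² (s(n, Y) = (2*n)*(Y*n) = 2*Y*n²)
(C(-71) - y(11)) + s(-73, -53) = (-½*(-71) - 1*11) + 2*(-53)*(-73)² = (71/2 - 11) + 2*(-53)*5329 = 49/2 - 564874 = -1129699/2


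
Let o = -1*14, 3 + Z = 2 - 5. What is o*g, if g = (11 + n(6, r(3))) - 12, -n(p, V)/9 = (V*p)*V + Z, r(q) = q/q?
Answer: 14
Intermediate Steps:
r(q) = 1
Z = -6 (Z = -3 + (2 - 5) = -3 - 3 = -6)
o = -14
n(p, V) = 54 - 9*p*V**2 (n(p, V) = -9*((V*p)*V - 6) = -9*(p*V**2 - 6) = -9*(-6 + p*V**2) = 54 - 9*p*V**2)
g = -1 (g = (11 + (54 - 9*6*1**2)) - 12 = (11 + (54 - 9*6*1)) - 12 = (11 + (54 - 54)) - 12 = (11 + 0) - 12 = 11 - 12 = -1)
o*g = -14*(-1) = 14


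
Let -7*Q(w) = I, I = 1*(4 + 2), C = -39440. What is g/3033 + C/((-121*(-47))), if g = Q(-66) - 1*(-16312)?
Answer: -188020354/120740697 ≈ -1.5572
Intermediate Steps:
I = 6 (I = 1*6 = 6)
Q(w) = -6/7 (Q(w) = -⅐*6 = -6/7)
g = 114178/7 (g = -6/7 - 1*(-16312) = -6/7 + 16312 = 114178/7 ≈ 16311.)
g/3033 + C/((-121*(-47))) = (114178/7)/3033 - 39440/((-121*(-47))) = (114178/7)*(1/3033) - 39440/5687 = 114178/21231 - 39440*1/5687 = 114178/21231 - 39440/5687 = -188020354/120740697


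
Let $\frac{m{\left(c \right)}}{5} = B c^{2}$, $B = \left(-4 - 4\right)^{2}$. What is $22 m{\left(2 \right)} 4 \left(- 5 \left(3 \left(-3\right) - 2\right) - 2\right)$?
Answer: $5969920$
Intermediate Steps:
$B = 64$ ($B = \left(-8\right)^{2} = 64$)
$m{\left(c \right)} = 320 c^{2}$ ($m{\left(c \right)} = 5 \cdot 64 c^{2} = 320 c^{2}$)
$22 m{\left(2 \right)} 4 \left(- 5 \left(3 \left(-3\right) - 2\right) - 2\right) = 22 \cdot 320 \cdot 2^{2} \cdot 4 \left(- 5 \left(3 \left(-3\right) - 2\right) - 2\right) = 22 \cdot 320 \cdot 4 \cdot 4 \left(- 5 \left(-9 - 2\right) - 2\right) = 22 \cdot 1280 \cdot 4 \left(\left(-5\right) \left(-11\right) - 2\right) = 28160 \cdot 4 \left(55 - 2\right) = 28160 \cdot 4 \cdot 53 = 28160 \cdot 212 = 5969920$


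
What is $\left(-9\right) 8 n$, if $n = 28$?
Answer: $-2016$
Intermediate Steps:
$\left(-9\right) 8 n = \left(-9\right) 8 \cdot 28 = \left(-72\right) 28 = -2016$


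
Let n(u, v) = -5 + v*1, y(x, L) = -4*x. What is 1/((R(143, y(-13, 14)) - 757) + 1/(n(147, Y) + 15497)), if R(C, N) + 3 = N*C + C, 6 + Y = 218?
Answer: 15704/107085577 ≈ 0.00014665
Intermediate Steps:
Y = 212 (Y = -6 + 218 = 212)
n(u, v) = -5 + v
R(C, N) = -3 + C + C*N (R(C, N) = -3 + (N*C + C) = -3 + (C*N + C) = -3 + (C + C*N) = -3 + C + C*N)
1/((R(143, y(-13, 14)) - 757) + 1/(n(147, Y) + 15497)) = 1/(((-3 + 143 + 143*(-4*(-13))) - 757) + 1/((-5 + 212) + 15497)) = 1/(((-3 + 143 + 143*52) - 757) + 1/(207 + 15497)) = 1/(((-3 + 143 + 7436) - 757) + 1/15704) = 1/((7576 - 757) + 1/15704) = 1/(6819 + 1/15704) = 1/(107085577/15704) = 15704/107085577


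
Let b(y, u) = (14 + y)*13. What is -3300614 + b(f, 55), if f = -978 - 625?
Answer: -3321271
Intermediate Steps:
f = -1603
b(y, u) = 182 + 13*y
-3300614 + b(f, 55) = -3300614 + (182 + 13*(-1603)) = -3300614 + (182 - 20839) = -3300614 - 20657 = -3321271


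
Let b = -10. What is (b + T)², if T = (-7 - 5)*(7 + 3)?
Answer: 16900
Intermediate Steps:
T = -120 (T = -12*10 = -120)
(b + T)² = (-10 - 120)² = (-130)² = 16900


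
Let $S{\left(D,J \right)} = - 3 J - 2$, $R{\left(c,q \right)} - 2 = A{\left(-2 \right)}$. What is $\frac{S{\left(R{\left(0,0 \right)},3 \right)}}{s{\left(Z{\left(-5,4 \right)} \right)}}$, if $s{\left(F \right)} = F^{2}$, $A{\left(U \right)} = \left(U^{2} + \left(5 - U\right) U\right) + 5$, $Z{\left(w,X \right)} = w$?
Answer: $- \frac{11}{25} \approx -0.44$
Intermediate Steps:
$A{\left(U \right)} = 5 + U^{2} + U \left(5 - U\right)$ ($A{\left(U \right)} = \left(U^{2} + U \left(5 - U\right)\right) + 5 = 5 + U^{2} + U \left(5 - U\right)$)
$R{\left(c,q \right)} = -3$ ($R{\left(c,q \right)} = 2 + \left(5 + 5 \left(-2\right)\right) = 2 + \left(5 - 10\right) = 2 - 5 = -3$)
$S{\left(D,J \right)} = -2 - 3 J$
$\frac{S{\left(R{\left(0,0 \right)},3 \right)}}{s{\left(Z{\left(-5,4 \right)} \right)}} = \frac{-2 - 9}{\left(-5\right)^{2}} = \frac{-2 - 9}{25} = \left(-11\right) \frac{1}{25} = - \frac{11}{25}$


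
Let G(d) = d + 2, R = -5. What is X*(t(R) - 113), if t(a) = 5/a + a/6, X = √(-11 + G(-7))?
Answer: -1378*I/3 ≈ -459.33*I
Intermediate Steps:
G(d) = 2 + d
X = 4*I (X = √(-11 + (2 - 7)) = √(-11 - 5) = √(-16) = 4*I ≈ 4.0*I)
t(a) = 5/a + a/6 (t(a) = 5/a + a*(⅙) = 5/a + a/6)
X*(t(R) - 113) = (4*I)*((5/(-5) + (⅙)*(-5)) - 113) = (4*I)*((5*(-⅕) - ⅚) - 113) = (4*I)*((-1 - ⅚) - 113) = (4*I)*(-11/6 - 113) = (4*I)*(-689/6) = -1378*I/3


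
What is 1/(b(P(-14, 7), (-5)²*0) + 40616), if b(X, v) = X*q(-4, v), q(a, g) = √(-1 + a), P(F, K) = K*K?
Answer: 40616/1649671461 - 49*I*√5/1649671461 ≈ 2.4621e-5 - 6.6418e-8*I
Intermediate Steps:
P(F, K) = K²
b(X, v) = I*X*√5 (b(X, v) = X*√(-1 - 4) = X*√(-5) = X*(I*√5) = I*X*√5)
1/(b(P(-14, 7), (-5)²*0) + 40616) = 1/(I*7²*√5 + 40616) = 1/(I*49*√5 + 40616) = 1/(49*I*√5 + 40616) = 1/(40616 + 49*I*√5)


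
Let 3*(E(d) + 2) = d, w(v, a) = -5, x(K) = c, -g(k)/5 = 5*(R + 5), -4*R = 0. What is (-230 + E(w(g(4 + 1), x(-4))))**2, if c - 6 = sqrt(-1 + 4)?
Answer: 491401/9 ≈ 54600.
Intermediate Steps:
R = 0 (R = -1/4*0 = 0)
c = 6 + sqrt(3) (c = 6 + sqrt(-1 + 4) = 6 + sqrt(3) ≈ 7.7320)
g(k) = -125 (g(k) = -25*(0 + 5) = -25*5 = -5*25 = -125)
x(K) = 6 + sqrt(3)
E(d) = -2 + d/3
(-230 + E(w(g(4 + 1), x(-4))))**2 = (-230 + (-2 + (1/3)*(-5)))**2 = (-230 + (-2 - 5/3))**2 = (-230 - 11/3)**2 = (-701/3)**2 = 491401/9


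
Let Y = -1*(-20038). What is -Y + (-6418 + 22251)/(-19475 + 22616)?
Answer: -62923525/3141 ≈ -20033.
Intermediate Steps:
Y = 20038
-Y + (-6418 + 22251)/(-19475 + 22616) = -1*20038 + (-6418 + 22251)/(-19475 + 22616) = -20038 + 15833/3141 = -62923525/3141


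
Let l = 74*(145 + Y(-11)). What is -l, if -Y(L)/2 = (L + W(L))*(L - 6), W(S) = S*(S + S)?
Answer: -591926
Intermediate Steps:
W(S) = 2*S**2 (W(S) = S*(2*S) = 2*S**2)
Y(L) = -2*(-6 + L)*(L + 2*L**2) (Y(L) = -2*(L + 2*L**2)*(L - 6) = -2*(L + 2*L**2)*(-6 + L) = -2*(-6 + L)*(L + 2*L**2))
l = 591926 (l = 74*(145 + 2*(-11)*(6 - 2*(-11)**2 + 11*(-11))) = 74*(145 + 2*(-11)*(6 - 2*121 - 121)) = 74*(145 + 2*(-11)*(6 - 242 - 121)) = 74*(145 + 2*(-11)*(-357)) = 74*(145 + 7854) = 74*7999 = 591926)
-l = -1*591926 = -591926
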